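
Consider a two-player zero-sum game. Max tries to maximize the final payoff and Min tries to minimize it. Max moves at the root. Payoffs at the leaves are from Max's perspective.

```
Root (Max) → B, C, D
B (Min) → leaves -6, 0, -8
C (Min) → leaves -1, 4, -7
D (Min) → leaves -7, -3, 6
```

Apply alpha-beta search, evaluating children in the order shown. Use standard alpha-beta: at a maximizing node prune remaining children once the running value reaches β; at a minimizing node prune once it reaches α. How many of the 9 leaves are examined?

B [α=-∞,β=+∞]: v=-8
C [α=-8,β=+∞]: v=-7
D [α=-7,β=+∞]: v=-7 after child 1 ≤ α → α-cutoff, skip 2
Root [α=-∞,β=+∞]: v=-7
Leaves evaluated: 7 of 9.

7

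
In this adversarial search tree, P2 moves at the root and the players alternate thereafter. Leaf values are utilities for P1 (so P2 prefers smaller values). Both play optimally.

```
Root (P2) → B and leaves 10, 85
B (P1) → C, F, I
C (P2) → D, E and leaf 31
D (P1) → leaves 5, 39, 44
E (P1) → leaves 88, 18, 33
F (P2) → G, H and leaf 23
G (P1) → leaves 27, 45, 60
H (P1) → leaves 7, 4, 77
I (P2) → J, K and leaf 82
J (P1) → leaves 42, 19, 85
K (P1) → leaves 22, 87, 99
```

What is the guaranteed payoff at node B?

D: max(5, 39, 44) = 44
E: max(88, 18, 33) = 88
C: min(44, 88, 31) = 31
G: max(27, 45, 60) = 60
H: max(7, 4, 77) = 77
F: min(60, 77, 23) = 23
J: max(42, 19, 85) = 85
K: max(22, 87, 99) = 99
I: min(85, 99, 82) = 82
B: max(31, 23, 82) = 82

82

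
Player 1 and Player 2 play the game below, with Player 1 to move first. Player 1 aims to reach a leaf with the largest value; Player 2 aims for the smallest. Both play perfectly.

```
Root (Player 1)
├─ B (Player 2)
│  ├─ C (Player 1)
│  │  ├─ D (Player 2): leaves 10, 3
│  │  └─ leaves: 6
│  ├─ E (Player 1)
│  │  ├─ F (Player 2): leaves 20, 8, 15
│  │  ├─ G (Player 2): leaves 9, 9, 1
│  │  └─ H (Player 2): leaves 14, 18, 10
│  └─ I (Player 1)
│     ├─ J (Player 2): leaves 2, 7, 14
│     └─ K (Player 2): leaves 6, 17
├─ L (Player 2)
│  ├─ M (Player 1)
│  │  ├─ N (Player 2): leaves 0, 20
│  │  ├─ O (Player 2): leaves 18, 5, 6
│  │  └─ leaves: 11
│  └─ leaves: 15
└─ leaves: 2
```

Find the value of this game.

11

D (Player 2): min(10, 3) = 3
C (Player 1): max(3, 6) = 6
F (Player 2): min(20, 8, 15) = 8
G (Player 2): min(9, 9, 1) = 1
H (Player 2): min(14, 18, 10) = 10
E (Player 1): max(8, 1, 10) = 10
J (Player 2): min(2, 7, 14) = 2
K (Player 2): min(6, 17) = 6
I (Player 1): max(2, 6) = 6
B (Player 2): min(6, 10, 6) = 6
N (Player 2): min(0, 20) = 0
O (Player 2): min(18, 5, 6) = 5
M (Player 1): max(0, 5, 11) = 11
L (Player 2): min(11, 15) = 11
Root (Player 1): max(6, 11, 2) = 11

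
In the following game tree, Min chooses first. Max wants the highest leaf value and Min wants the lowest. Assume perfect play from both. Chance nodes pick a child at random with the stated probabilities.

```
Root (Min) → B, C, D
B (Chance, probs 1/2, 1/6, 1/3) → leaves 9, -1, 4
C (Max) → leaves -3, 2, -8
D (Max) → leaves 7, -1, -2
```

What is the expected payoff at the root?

2

B (Chance): 1/2·9 + 1/6·-1 + 1/3·4 = 5.67
C (Max): max(-3, 2, -8) = 2
D (Max): max(7, -1, -2) = 7
Root (Min): min(5.67, 2, 7) = 2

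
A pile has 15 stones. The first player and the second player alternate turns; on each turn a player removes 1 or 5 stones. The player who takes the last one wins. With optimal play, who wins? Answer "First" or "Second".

First

Compute winning (W) and losing (L) positions by backward induction:
i:   0  1  2  3  4  5  6  7  8  9 10 11 12 13 14 15
     L  W  L  W  L  W  L  W  L  W  L  W  L  W  L  W
Position 15 is W, so the first player wins.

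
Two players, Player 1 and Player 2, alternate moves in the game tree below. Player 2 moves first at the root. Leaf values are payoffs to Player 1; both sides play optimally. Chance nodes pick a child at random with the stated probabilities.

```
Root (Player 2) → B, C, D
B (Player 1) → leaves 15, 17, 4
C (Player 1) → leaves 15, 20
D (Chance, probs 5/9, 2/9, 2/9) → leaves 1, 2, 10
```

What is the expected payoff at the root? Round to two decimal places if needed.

B (Player 1): max(15, 17, 4) = 17
C (Player 1): max(15, 20) = 20
D (Chance): 5/9·1 + 2/9·2 + 2/9·10 = 3.22
Root (Player 2): min(17, 20, 3.22) = 3.22

3.22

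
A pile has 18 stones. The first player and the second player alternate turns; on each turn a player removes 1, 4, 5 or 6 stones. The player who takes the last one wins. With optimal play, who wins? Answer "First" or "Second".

Mark each pile size as W (mover wins) or L (mover loses):
i:   0  1  2  3  4  5  6  7  8  9 10 11 12 13 14 15 16 17 18
     L  W  L  W  W  W  W  W  W  L  W  L  W  W  W  W  W  W  L
Position 18 is L, so the second player wins.

Second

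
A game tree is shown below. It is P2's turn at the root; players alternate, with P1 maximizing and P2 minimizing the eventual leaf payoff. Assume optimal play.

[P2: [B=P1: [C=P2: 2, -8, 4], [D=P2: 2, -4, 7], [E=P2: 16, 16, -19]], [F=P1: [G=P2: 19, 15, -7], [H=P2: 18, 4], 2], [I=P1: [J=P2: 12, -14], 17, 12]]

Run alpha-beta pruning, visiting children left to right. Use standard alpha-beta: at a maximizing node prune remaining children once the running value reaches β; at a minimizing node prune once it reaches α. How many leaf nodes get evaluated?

17

C [α=-∞,β=+∞]: v=-8
D [α=-8,β=+∞]: v=-4
E [α=-4,β=+∞]: v=-19
B [α=-∞,β=+∞]: v=-4
G [α=-∞,β=-4]: v=-7
H [α=-7,β=-4]: v=4
F [α=-∞,β=-4]: v=4 after child 2 ≥ β → β-cutoff, skip 1
J [α=-∞,β=-4]: v=-14
I [α=-∞,β=-4]: v=17 after child 2 ≥ β → β-cutoff, skip 1
Root [α=-∞,β=+∞]: v=-4
Leaves evaluated: 17 of 19.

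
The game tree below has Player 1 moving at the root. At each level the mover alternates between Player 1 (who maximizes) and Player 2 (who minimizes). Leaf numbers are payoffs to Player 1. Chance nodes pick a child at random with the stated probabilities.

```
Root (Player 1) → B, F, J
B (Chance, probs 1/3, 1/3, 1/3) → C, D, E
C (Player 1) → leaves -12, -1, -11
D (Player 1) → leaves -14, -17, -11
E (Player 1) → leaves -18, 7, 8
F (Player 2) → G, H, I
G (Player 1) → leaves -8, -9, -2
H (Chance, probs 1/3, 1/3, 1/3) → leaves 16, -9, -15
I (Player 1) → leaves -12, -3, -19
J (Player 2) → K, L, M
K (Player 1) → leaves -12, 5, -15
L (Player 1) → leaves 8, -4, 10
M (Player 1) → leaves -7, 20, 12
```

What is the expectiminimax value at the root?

C (Player 1): max(-12, -1, -11) = -1
D (Player 1): max(-14, -17, -11) = -11
E (Player 1): max(-18, 7, 8) = 8
B (Chance): 1/3·-1 + 1/3·-11 + 1/3·8 = -1.33
G (Player 1): max(-8, -9, -2) = -2
H (Chance): 1/3·16 + 1/3·-9 + 1/3·-15 = -2.67
I (Player 1): max(-12, -3, -19) = -3
F (Player 2): min(-2, -2.67, -3) = -3
K (Player 1): max(-12, 5, -15) = 5
L (Player 1): max(8, -4, 10) = 10
M (Player 1): max(-7, 20, 12) = 20
J (Player 2): min(5, 10, 20) = 5
Root (Player 1): max(-1.33, -3, 5) = 5

5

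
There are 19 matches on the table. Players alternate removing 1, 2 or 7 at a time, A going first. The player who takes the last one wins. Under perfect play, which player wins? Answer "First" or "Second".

Positions where the player to move wins (W) vs loses (L):
i:   0  1  2  3  4  5  6  7  8  9 10 11 12 13 14 15 16 17 18 19
     L  W  W  L  W  W  L  W  W  L  W  W  L  W  W  L  W  W  L  W
Position 19 is W, so the first player wins.

First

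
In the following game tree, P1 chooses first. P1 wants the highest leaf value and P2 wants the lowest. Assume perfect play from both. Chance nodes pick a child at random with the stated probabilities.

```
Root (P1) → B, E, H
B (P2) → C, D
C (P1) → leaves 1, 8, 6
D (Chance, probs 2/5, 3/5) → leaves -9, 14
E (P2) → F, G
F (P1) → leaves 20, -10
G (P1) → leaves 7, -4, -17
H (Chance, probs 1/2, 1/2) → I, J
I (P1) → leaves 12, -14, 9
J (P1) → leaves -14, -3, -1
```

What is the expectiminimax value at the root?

7

C (P1): max(1, 8, 6) = 8
D (Chance): 2/5·-9 + 3/5·14 = 4.8
B (P2): min(8, 4.8) = 4.8
F (P1): max(20, -10) = 20
G (P1): max(7, -4, -17) = 7
E (P2): min(20, 7) = 7
I (P1): max(12, -14, 9) = 12
J (P1): max(-14, -3, -1) = -1
H (Chance): 1/2·12 + 1/2·-1 = 5.5
Root (P1): max(4.8, 7, 5.5) = 7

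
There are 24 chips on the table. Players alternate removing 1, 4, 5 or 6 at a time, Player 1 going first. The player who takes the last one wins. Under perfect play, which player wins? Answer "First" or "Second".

i:   0  1  2  3  4  5  6  7  8  9 10 11 12 13 14 15 16 17 18 19 20 21 22 23 24
     L  W  L  W  W  W  W  W  W  L  W  L  W  W  W  W  W  W  L  W  L  W  W  W  W
Position 24 is W, so the first player wins.

First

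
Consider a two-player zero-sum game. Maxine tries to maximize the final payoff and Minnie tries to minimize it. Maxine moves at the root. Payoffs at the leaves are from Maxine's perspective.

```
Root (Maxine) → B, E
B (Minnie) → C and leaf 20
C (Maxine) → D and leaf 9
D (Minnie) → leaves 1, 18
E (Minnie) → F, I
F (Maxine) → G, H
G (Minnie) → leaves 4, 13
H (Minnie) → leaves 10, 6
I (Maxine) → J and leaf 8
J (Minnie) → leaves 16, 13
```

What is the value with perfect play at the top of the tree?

9

D (Minnie): min(1, 18) = 1
C (Maxine): max(1, 9) = 9
B (Minnie): min(9, 20) = 9
G (Minnie): min(4, 13) = 4
H (Minnie): min(10, 6) = 6
F (Maxine): max(4, 6) = 6
J (Minnie): min(16, 13) = 13
I (Maxine): max(13, 8) = 13
E (Minnie): min(6, 13) = 6
Root (Maxine): max(9, 6) = 9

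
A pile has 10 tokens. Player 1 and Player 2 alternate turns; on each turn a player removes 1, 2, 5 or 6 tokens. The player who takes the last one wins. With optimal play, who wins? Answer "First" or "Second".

Positions where the player to move wins (W) vs loses (L):
i:   0  1  2  3  4  5  6  7  8  9 10
     L  W  W  L  W  W  W  L  W  W  L
Position 10 is L, so the second player wins.

Second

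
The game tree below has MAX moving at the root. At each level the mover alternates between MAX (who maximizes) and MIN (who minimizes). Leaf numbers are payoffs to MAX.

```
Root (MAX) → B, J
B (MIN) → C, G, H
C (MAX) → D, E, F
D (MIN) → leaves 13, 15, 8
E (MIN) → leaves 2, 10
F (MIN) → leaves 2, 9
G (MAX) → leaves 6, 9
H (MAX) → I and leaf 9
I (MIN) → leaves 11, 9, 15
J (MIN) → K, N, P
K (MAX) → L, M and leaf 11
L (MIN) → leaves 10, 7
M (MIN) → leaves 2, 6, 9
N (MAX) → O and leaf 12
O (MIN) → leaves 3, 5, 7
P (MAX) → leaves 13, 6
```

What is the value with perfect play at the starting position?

D (MIN): min(13, 15, 8) = 8
E (MIN): min(2, 10) = 2
F (MIN): min(2, 9) = 2
C (MAX): max(8, 2, 2) = 8
G (MAX): max(6, 9) = 9
I (MIN): min(11, 9, 15) = 9
H (MAX): max(9, 9) = 9
B (MIN): min(8, 9, 9) = 8
L (MIN): min(10, 7) = 7
M (MIN): min(2, 6, 9) = 2
K (MAX): max(7, 2, 11) = 11
O (MIN): min(3, 5, 7) = 3
N (MAX): max(3, 12) = 12
P (MAX): max(13, 6) = 13
J (MIN): min(11, 12, 13) = 11
Root (MAX): max(8, 11) = 11

11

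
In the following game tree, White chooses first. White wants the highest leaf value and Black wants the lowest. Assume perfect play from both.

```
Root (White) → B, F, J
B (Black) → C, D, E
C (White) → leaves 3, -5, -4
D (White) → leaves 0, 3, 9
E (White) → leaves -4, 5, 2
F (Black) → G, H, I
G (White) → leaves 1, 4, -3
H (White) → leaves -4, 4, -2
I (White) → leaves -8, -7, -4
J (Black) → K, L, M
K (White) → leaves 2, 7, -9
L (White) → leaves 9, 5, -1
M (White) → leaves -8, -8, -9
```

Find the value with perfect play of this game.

3

C (White): max(3, -5, -4) = 3
D (White): max(0, 3, 9) = 9
E (White): max(-4, 5, 2) = 5
B (Black): min(3, 9, 5) = 3
G (White): max(1, 4, -3) = 4
H (White): max(-4, 4, -2) = 4
I (White): max(-8, -7, -4) = -4
F (Black): min(4, 4, -4) = -4
K (White): max(2, 7, -9) = 7
L (White): max(9, 5, -1) = 9
M (White): max(-8, -8, -9) = -8
J (Black): min(7, 9, -8) = -8
Root (White): max(3, -4, -8) = 3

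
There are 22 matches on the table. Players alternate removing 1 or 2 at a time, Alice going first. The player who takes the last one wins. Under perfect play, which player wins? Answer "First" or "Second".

First

Mark each pile size as W (mover wins) or L (mover loses):
i:   0  1  2  3  4  5  6  7  8  9 10 11 12 13 14 15 16 17 18 19 20 21 22
     L  W  W  L  W  W  L  W  W  L  W  W  L  W  W  L  W  W  L  W  W  L  W
Position 22 is W, so the first player wins.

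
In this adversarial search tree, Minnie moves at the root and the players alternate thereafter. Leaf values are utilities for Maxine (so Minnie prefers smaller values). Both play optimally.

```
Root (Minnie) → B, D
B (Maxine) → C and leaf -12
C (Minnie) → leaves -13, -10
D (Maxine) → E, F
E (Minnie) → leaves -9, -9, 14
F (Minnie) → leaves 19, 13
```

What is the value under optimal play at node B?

C: min(-13, -10) = -13
B: max(-13, -12) = -12

-12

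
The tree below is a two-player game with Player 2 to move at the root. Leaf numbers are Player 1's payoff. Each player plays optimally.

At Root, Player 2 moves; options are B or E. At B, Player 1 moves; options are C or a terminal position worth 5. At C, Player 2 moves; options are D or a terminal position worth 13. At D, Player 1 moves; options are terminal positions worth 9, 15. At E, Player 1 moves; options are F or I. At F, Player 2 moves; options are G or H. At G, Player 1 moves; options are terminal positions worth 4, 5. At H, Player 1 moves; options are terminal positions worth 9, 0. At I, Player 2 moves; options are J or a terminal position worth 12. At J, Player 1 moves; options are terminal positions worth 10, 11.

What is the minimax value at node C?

13

D: max(9, 15) = 15
C: min(15, 13) = 13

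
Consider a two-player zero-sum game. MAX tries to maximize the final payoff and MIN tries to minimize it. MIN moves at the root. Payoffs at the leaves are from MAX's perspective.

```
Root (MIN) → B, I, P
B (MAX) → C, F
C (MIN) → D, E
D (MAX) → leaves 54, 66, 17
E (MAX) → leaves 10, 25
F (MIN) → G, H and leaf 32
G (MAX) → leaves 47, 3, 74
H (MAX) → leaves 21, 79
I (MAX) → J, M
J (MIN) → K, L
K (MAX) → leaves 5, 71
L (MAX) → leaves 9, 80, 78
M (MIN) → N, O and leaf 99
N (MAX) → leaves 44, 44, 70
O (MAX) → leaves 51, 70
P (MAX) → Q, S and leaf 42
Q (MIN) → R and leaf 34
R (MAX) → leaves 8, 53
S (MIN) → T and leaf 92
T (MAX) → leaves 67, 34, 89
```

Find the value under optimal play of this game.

32

D (MAX): max(54, 66, 17) = 66
E (MAX): max(10, 25) = 25
C (MIN): min(66, 25) = 25
G (MAX): max(47, 3, 74) = 74
H (MAX): max(21, 79) = 79
F (MIN): min(74, 79, 32) = 32
B (MAX): max(25, 32) = 32
K (MAX): max(5, 71) = 71
L (MAX): max(9, 80, 78) = 80
J (MIN): min(71, 80) = 71
N (MAX): max(44, 44, 70) = 70
O (MAX): max(51, 70) = 70
M (MIN): min(70, 70, 99) = 70
I (MAX): max(71, 70) = 71
R (MAX): max(8, 53) = 53
Q (MIN): min(53, 34) = 34
T (MAX): max(67, 34, 89) = 89
S (MIN): min(89, 92) = 89
P (MAX): max(34, 89, 42) = 89
Root (MIN): min(32, 71, 89) = 32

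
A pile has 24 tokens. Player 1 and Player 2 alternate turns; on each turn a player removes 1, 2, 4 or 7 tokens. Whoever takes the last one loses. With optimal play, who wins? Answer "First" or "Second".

Mark each pile size as W (mover wins) or L (mover loses):
i:   0  1  2  3  4  5  6  7  8  9 10 11 12 13 14 15 16 17 18 19 20 21 22 23 24
     W  L  W  W  L  W  W  L  W  W  L  W  W  L  W  W  L  W  W  L  W  W  L  W  W
Position 24 is W, so the first player wins.

First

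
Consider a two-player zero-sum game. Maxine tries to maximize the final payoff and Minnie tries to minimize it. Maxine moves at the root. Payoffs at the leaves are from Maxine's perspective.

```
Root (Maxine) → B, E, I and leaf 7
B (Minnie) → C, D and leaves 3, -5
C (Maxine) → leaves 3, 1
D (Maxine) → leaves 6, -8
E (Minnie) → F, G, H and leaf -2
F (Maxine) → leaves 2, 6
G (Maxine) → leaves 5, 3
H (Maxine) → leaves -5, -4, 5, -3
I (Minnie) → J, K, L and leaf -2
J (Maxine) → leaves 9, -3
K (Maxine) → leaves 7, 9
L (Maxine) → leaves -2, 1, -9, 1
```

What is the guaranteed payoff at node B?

C: max(3, 1) = 3
D: max(6, -8) = 6
B: min(3, 6, 3, -5) = -5

-5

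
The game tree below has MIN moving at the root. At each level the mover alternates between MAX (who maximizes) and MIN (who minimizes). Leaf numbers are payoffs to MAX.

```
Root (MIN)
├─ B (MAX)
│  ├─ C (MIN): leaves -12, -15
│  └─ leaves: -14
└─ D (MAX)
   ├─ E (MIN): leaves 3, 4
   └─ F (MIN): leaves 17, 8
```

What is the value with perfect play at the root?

-14

C (MIN): min(-12, -15) = -15
B (MAX): max(-15, -14) = -14
E (MIN): min(3, 4) = 3
F (MIN): min(17, 8) = 8
D (MAX): max(3, 8) = 8
Root (MIN): min(-14, 8) = -14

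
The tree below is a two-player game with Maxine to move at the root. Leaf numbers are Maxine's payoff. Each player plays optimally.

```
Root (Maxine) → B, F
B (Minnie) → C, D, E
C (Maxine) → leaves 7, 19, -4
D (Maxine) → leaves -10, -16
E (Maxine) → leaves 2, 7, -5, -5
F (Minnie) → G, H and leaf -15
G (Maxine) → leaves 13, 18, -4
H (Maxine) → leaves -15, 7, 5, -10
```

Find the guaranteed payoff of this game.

C (Maxine): max(7, 19, -4) = 19
D (Maxine): max(-10, -16) = -10
E (Maxine): max(2, 7, -5, -5) = 7
B (Minnie): min(19, -10, 7) = -10
G (Maxine): max(13, 18, -4) = 18
H (Maxine): max(-15, 7, 5, -10) = 7
F (Minnie): min(18, 7, -15) = -15
Root (Maxine): max(-10, -15) = -10

-10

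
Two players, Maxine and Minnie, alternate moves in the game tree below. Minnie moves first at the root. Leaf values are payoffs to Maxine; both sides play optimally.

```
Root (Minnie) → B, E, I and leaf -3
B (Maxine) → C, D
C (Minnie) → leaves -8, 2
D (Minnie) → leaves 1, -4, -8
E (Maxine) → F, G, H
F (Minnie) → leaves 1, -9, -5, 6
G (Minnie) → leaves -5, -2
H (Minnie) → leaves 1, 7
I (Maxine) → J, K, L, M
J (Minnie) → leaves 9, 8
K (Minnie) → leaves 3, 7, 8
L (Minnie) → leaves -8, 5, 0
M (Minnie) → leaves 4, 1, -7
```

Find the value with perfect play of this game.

-8

C (Minnie): min(-8, 2) = -8
D (Minnie): min(1, -4, -8) = -8
B (Maxine): max(-8, -8) = -8
F (Minnie): min(1, -9, -5, 6) = -9
G (Minnie): min(-5, -2) = -5
H (Minnie): min(1, 7) = 1
E (Maxine): max(-9, -5, 1) = 1
J (Minnie): min(9, 8) = 8
K (Minnie): min(3, 7, 8) = 3
L (Minnie): min(-8, 5, 0) = -8
M (Minnie): min(4, 1, -7) = -7
I (Maxine): max(8, 3, -8, -7) = 8
Root (Minnie): min(-8, 1, 8, -3) = -8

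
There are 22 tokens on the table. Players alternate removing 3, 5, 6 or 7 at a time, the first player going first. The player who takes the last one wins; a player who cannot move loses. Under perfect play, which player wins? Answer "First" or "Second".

Second

i:   0  1  2  3  4  5  6  7  8  9 10 11 12 13 14 15 16 17 18 19 20 21 22
     L  L  L  W  W  W  W  W  W  W  L  L  L  W  W  W  W  W  W  W  L  L  L
Position 22 is L, so the second player wins.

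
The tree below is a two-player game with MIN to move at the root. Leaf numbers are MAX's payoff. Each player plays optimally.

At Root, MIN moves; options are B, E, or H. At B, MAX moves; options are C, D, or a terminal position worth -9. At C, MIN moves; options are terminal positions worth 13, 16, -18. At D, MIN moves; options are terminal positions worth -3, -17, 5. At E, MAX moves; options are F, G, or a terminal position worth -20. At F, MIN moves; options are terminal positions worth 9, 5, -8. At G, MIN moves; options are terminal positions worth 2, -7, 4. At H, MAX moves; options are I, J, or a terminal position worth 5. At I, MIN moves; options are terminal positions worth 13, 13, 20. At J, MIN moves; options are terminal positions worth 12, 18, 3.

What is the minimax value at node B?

-9

C: min(13, 16, -18) = -18
D: min(-3, -17, 5) = -17
B: max(-18, -17, -9) = -9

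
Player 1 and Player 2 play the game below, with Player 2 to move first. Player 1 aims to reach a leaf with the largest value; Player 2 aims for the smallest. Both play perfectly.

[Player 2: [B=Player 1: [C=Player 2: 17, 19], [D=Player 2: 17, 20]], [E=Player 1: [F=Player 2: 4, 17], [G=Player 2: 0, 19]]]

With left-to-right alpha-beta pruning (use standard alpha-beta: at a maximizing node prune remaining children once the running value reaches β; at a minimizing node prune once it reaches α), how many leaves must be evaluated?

6

C [α=-∞,β=+∞]: v=17
D [α=17,β=+∞]: v=17 after child 1 ≤ α → α-cutoff, skip 1
B [α=-∞,β=+∞]: v=17
F [α=-∞,β=17]: v=4
G [α=4,β=17]: v=0 after child 1 ≤ α → α-cutoff, skip 1
E [α=-∞,β=17]: v=4
Root [α=-∞,β=+∞]: v=4
Leaves evaluated: 6 of 8.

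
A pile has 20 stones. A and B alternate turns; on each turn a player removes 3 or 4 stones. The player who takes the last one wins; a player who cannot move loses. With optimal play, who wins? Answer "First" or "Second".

First

Compute winning (W) and losing (L) positions by backward induction:
i:   0  1  2  3  4  5  6  7  8  9 10 11 12 13 14 15 16 17 18 19 20
     L  L  L  W  W  W  W  L  L  L  W  W  W  W  L  L  L  W  W  W  W
Position 20 is W, so the first player wins.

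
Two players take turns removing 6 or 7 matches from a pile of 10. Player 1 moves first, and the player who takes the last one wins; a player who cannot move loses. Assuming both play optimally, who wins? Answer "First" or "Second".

i:   0  1  2  3  4  5  6  7  8  9 10
     L  L  L  L  L  L  W  W  W  W  W
Position 10 is W, so the first player wins.

First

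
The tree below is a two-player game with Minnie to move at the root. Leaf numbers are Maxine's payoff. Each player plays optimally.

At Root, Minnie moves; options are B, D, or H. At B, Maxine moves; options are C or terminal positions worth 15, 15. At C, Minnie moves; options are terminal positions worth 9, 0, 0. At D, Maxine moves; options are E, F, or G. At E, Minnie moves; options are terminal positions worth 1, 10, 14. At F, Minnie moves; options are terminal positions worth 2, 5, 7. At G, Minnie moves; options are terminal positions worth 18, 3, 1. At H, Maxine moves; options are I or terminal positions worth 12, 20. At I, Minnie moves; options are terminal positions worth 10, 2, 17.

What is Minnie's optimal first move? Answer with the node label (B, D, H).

D

C (Minnie): min(9, 0, 0) = 0
B (Maxine): max(0, 15, 15) = 15
E (Minnie): min(1, 10, 14) = 1
F (Minnie): min(2, 5, 7) = 2
G (Minnie): min(18, 3, 1) = 1
D (Maxine): max(1, 2, 1) = 2
I (Minnie): min(10, 2, 17) = 2
H (Maxine): max(2, 12, 20) = 20
Root (Minnie): min(15, 2, 20) = 2
Minnie picks the child with the lowest value: D (value 2).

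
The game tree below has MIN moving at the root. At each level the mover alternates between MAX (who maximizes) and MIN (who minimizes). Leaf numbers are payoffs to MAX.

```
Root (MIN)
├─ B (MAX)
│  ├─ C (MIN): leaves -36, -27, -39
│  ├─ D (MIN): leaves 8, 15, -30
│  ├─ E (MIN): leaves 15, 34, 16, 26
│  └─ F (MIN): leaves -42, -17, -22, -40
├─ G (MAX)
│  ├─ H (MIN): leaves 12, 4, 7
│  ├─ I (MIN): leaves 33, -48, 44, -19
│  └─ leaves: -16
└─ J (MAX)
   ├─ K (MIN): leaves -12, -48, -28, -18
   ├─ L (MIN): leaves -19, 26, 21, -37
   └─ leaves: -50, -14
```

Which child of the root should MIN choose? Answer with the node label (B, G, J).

C (MIN): min(-36, -27, -39) = -39
D (MIN): min(8, 15, -30) = -30
E (MIN): min(15, 34, 16, 26) = 15
F (MIN): min(-42, -17, -22, -40) = -42
B (MAX): max(-39, -30, 15, -42) = 15
H (MIN): min(12, 4, 7) = 4
I (MIN): min(33, -48, 44, -19) = -48
G (MAX): max(4, -48, -16) = 4
K (MIN): min(-12, -48, -28, -18) = -48
L (MIN): min(-19, 26, 21, -37) = -37
J (MAX): max(-48, -37, -50, -14) = -14
Root (MIN): min(15, 4, -14) = -14
MIN picks the child with the lowest value: J (value -14).

J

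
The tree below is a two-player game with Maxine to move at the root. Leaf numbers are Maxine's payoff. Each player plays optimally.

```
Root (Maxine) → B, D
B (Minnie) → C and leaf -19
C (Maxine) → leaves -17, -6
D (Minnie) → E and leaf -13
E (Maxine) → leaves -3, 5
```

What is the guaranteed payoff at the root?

C (Maxine): max(-17, -6) = -6
B (Minnie): min(-6, -19) = -19
E (Maxine): max(-3, 5) = 5
D (Minnie): min(5, -13) = -13
Root (Maxine): max(-19, -13) = -13

-13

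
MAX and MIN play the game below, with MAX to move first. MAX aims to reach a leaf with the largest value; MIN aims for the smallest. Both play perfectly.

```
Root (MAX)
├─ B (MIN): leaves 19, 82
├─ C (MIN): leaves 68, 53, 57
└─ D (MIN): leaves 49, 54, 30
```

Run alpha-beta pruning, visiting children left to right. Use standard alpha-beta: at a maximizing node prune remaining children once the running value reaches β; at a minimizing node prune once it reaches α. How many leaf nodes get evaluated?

6

B [α=-∞,β=+∞]: v=19
C [α=19,β=+∞]: v=53
D [α=53,β=+∞]: v=49 after child 1 ≤ α → α-cutoff, skip 2
Root [α=-∞,β=+∞]: v=53
Leaves evaluated: 6 of 8.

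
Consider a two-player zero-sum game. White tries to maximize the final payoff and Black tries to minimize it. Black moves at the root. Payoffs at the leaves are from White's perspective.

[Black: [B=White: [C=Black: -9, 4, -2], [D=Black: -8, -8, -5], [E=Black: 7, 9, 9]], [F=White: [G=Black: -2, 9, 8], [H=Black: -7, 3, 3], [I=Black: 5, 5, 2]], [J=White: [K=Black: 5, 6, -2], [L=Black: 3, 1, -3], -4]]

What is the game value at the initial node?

C (Black): min(-9, 4, -2) = -9
D (Black): min(-8, -8, -5) = -8
E (Black): min(7, 9, 9) = 7
B (White): max(-9, -8, 7) = 7
G (Black): min(-2, 9, 8) = -2
H (Black): min(-7, 3, 3) = -7
I (Black): min(5, 5, 2) = 2
F (White): max(-2, -7, 2) = 2
K (Black): min(5, 6, -2) = -2
L (Black): min(3, 1, -3) = -3
J (White): max(-2, -3, -4) = -2
Root (Black): min(7, 2, -2) = -2

-2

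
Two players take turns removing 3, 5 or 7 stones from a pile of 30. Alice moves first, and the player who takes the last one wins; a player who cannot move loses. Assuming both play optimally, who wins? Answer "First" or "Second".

W/L table (W = player to move can force a win):
i:   0  1  2  3  4  5  6  7  8  9 10 11 12 13 14 15 16 17 18 19 20 21 22 23 24 25 26 27 28 29 30
     L  L  L  W  W  W  W  W  W  W  L  L  L  W  W  W  W  W  W  W  L  L  L  W  W  W  W  W  W  W  L
Position 30 is L, so the second player wins.

Second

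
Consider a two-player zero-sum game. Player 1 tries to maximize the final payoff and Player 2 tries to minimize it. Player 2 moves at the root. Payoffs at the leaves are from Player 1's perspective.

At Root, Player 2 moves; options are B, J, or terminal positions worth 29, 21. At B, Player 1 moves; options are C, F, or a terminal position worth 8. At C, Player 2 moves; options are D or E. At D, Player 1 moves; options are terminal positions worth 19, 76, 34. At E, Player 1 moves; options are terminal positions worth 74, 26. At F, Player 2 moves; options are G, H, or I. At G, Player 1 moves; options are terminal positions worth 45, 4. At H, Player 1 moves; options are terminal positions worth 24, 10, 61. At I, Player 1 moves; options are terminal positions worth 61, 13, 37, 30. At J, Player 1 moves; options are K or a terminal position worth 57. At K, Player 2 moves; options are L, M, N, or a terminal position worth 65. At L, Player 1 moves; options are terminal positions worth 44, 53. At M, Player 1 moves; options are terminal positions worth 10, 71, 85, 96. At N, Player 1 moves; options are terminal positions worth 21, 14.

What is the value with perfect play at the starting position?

D (Player 1): max(19, 76, 34) = 76
E (Player 1): max(74, 26) = 74
C (Player 2): min(76, 74) = 74
G (Player 1): max(45, 4) = 45
H (Player 1): max(24, 10, 61) = 61
I (Player 1): max(61, 13, 37, 30) = 61
F (Player 2): min(45, 61, 61) = 45
B (Player 1): max(74, 45, 8) = 74
L (Player 1): max(44, 53) = 53
M (Player 1): max(10, 71, 85, 96) = 96
N (Player 1): max(21, 14) = 21
K (Player 2): min(53, 96, 21, 65) = 21
J (Player 1): max(21, 57) = 57
Root (Player 2): min(74, 57, 29, 21) = 21

21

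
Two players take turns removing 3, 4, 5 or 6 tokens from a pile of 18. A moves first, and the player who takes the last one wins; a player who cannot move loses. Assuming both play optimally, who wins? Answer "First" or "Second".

Compute winning (W) and losing (L) positions by backward induction:
i:   0  1  2  3  4  5  6  7  8  9 10 11 12 13 14 15 16 17 18
     L  L  L  W  W  W  W  W  W  L  L  L  W  W  W  W  W  W  L
Position 18 is L, so the second player wins.

Second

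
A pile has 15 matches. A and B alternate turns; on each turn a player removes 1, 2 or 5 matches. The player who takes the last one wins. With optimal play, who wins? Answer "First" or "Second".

Second

Compute winning (W) and losing (L) positions by backward induction:
i:   0  1  2  3  4  5  6  7  8  9 10 11 12 13 14 15
     L  W  W  L  W  W  L  W  W  L  W  W  L  W  W  L
Position 15 is L, so the second player wins.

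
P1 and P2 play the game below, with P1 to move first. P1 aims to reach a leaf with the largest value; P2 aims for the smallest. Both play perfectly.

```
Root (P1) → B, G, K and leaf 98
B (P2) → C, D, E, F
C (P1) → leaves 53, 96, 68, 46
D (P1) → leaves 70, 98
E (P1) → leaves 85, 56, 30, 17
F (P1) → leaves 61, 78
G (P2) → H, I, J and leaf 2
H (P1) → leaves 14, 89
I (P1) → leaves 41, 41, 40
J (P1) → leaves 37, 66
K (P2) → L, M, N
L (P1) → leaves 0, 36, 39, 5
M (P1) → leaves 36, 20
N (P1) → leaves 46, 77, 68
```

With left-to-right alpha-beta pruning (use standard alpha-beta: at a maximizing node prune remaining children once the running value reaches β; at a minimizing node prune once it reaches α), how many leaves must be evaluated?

22

C [α=-∞,β=+∞]: v=96
D [α=-∞,β=96]: v=98
E [α=-∞,β=96]: v=85
F [α=-∞,β=85]: v=78
B [α=-∞,β=+∞]: v=78
H [α=78,β=+∞]: v=89
I [α=78,β=89]: v=41
G [α=78,β=+∞]: v=41 after child 2 ≤ α → α-cutoff, skip 2
L [α=78,β=+∞]: v=39
K [α=78,β=+∞]: v=39 after child 1 ≤ α → α-cutoff, skip 2
Root [α=-∞,β=+∞]: v=98
Leaves evaluated: 22 of 30.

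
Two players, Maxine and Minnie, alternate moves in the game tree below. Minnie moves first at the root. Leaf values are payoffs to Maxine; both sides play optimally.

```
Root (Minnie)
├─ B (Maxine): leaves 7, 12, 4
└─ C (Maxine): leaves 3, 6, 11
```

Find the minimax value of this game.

B (Maxine): max(7, 12, 4) = 12
C (Maxine): max(3, 6, 11) = 11
Root (Minnie): min(12, 11) = 11

11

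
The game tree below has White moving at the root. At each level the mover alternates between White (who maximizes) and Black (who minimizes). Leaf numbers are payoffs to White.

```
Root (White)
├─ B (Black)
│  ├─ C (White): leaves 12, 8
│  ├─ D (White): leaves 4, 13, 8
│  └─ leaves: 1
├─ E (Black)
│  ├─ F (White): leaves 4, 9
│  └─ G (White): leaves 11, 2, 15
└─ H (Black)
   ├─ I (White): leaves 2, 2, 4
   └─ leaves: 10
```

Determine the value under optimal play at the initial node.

9

C (White): max(12, 8) = 12
D (White): max(4, 13, 8) = 13
B (Black): min(12, 13, 1) = 1
F (White): max(4, 9) = 9
G (White): max(11, 2, 15) = 15
E (Black): min(9, 15) = 9
I (White): max(2, 2, 4) = 4
H (Black): min(4, 10) = 4
Root (White): max(1, 9, 4) = 9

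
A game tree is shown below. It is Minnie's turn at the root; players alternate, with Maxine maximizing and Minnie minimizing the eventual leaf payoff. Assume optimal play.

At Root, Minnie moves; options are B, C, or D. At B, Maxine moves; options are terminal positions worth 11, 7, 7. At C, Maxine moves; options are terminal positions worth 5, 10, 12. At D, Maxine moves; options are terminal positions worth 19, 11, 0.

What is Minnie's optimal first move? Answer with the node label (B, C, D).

B (Maxine): max(11, 7, 7) = 11
C (Maxine): max(5, 10, 12) = 12
D (Maxine): max(19, 11, 0) = 19
Root (Minnie): min(11, 12, 19) = 11
Minnie picks the child with the lowest value: B (value 11).

B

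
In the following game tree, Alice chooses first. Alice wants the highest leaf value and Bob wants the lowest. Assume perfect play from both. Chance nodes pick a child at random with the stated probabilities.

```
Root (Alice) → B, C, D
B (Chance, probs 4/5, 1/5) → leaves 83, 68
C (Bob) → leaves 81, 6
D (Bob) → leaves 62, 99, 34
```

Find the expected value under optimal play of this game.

B (Chance): 4/5·83 + 1/5·68 = 80
C (Bob): min(81, 6) = 6
D (Bob): min(62, 99, 34) = 34
Root (Alice): max(80, 6, 34) = 80

80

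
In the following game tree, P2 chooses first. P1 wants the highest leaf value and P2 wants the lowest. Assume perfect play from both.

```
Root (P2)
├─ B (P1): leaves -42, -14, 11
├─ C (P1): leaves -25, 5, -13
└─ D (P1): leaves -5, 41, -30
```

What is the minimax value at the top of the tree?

B (P1): max(-42, -14, 11) = 11
C (P1): max(-25, 5, -13) = 5
D (P1): max(-5, 41, -30) = 41
Root (P2): min(11, 5, 41) = 5

5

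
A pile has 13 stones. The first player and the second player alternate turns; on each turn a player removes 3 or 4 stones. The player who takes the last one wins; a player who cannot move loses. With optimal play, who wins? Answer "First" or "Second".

Mark each pile size as W (mover wins) or L (mover loses):
i:   0  1  2  3  4  5  6  7  8  9 10 11 12 13
     L  L  L  W  W  W  W  L  L  L  W  W  W  W
Position 13 is W, so the first player wins.

First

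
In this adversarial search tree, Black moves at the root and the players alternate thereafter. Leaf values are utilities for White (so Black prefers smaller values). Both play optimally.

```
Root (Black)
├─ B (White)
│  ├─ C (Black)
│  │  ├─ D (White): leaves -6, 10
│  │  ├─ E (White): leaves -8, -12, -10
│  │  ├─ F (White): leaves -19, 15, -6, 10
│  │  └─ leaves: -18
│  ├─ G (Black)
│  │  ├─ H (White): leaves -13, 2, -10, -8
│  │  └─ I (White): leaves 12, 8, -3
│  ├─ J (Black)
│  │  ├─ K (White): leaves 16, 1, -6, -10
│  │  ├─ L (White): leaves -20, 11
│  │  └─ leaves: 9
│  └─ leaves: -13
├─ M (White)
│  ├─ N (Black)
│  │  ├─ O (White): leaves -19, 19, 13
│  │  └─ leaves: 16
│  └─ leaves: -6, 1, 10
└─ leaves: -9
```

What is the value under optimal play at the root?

-9

D (White): max(-6, 10) = 10
E (White): max(-8, -12, -10) = -8
F (White): max(-19, 15, -6, 10) = 15
C (Black): min(10, -8, 15, -18) = -18
H (White): max(-13, 2, -10, -8) = 2
I (White): max(12, 8, -3) = 12
G (Black): min(2, 12) = 2
K (White): max(16, 1, -6, -10) = 16
L (White): max(-20, 11) = 11
J (Black): min(16, 11, 9) = 9
B (White): max(-18, 2, 9, -13) = 9
O (White): max(-19, 19, 13) = 19
N (Black): min(19, 16) = 16
M (White): max(16, -6, 1, 10) = 16
Root (Black): min(9, 16, -9) = -9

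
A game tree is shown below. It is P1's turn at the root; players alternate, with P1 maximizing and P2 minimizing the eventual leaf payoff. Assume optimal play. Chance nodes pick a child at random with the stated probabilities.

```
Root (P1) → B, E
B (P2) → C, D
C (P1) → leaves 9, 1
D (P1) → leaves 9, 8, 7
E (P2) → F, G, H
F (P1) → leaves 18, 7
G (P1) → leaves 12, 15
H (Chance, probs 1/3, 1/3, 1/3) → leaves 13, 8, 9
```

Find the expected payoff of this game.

C (P1): max(9, 1) = 9
D (P1): max(9, 8, 7) = 9
B (P2): min(9, 9) = 9
F (P1): max(18, 7) = 18
G (P1): max(12, 15) = 15
H (Chance): 1/3·13 + 1/3·8 + 1/3·9 = 10
E (P2): min(18, 15, 10) = 10
Root (P1): max(9, 10) = 10

10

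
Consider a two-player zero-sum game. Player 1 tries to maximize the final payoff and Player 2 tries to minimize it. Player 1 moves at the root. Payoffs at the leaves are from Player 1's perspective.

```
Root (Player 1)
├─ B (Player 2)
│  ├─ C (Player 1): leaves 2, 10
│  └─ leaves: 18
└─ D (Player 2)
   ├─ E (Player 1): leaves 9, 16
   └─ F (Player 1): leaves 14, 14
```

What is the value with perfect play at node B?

10

C: max(2, 10) = 10
B: min(10, 18) = 10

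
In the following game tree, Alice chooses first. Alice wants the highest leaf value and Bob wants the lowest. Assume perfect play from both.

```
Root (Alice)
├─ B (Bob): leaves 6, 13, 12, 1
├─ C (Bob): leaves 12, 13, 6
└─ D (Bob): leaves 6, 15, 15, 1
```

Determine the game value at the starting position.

6

B (Bob): min(6, 13, 12, 1) = 1
C (Bob): min(12, 13, 6) = 6
D (Bob): min(6, 15, 15, 1) = 1
Root (Alice): max(1, 6, 1) = 6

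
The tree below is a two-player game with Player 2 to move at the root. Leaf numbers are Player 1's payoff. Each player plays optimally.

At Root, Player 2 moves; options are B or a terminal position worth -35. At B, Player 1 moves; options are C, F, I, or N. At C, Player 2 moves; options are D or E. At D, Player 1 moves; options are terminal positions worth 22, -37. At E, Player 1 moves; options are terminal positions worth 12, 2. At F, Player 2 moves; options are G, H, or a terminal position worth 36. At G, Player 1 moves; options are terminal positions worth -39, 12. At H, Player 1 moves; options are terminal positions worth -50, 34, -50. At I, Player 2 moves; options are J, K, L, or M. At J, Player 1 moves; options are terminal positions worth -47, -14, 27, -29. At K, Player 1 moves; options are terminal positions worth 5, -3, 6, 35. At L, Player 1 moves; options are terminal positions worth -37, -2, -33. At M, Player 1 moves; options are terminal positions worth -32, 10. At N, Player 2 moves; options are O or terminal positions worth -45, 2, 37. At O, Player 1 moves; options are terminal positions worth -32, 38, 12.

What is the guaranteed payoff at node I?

-2

J: max(-47, -14, 27, -29) = 27
K: max(5, -3, 6, 35) = 35
L: max(-37, -2, -33) = -2
M: max(-32, 10) = 10
I: min(27, 35, -2, 10) = -2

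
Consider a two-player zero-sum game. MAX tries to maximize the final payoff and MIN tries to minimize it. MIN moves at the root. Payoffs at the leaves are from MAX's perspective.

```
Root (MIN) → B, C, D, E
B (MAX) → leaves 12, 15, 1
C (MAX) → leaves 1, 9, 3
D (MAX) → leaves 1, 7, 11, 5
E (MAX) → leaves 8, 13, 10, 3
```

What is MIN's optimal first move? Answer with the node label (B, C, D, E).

B (MAX): max(12, 15, 1) = 15
C (MAX): max(1, 9, 3) = 9
D (MAX): max(1, 7, 11, 5) = 11
E (MAX): max(8, 13, 10, 3) = 13
Root (MIN): min(15, 9, 11, 13) = 9
MIN picks the child with the lowest value: C (value 9).

C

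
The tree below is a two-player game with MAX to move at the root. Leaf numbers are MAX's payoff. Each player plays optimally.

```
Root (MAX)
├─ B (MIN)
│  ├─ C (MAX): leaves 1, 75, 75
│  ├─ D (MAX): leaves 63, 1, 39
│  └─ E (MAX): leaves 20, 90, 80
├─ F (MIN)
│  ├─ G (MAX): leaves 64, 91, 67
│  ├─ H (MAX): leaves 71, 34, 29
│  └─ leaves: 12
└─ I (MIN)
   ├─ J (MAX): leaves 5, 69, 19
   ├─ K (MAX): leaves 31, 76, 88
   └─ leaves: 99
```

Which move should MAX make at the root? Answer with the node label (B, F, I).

C (MAX): max(1, 75, 75) = 75
D (MAX): max(63, 1, 39) = 63
E (MAX): max(20, 90, 80) = 90
B (MIN): min(75, 63, 90) = 63
G (MAX): max(64, 91, 67) = 91
H (MAX): max(71, 34, 29) = 71
F (MIN): min(91, 71, 12) = 12
J (MAX): max(5, 69, 19) = 69
K (MAX): max(31, 76, 88) = 88
I (MIN): min(69, 88, 99) = 69
Root (MAX): max(63, 12, 69) = 69
MAX picks the child with the highest value: I (value 69).

I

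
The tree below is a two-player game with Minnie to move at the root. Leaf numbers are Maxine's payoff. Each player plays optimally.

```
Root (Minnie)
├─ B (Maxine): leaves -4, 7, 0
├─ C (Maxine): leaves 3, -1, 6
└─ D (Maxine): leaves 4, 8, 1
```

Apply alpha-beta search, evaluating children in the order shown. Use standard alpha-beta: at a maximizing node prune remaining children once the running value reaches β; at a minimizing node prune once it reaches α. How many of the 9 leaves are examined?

B [α=-∞,β=+∞]: v=7
C [α=-∞,β=7]: v=6
D [α=-∞,β=6]: v=8 after child 2 ≥ β → β-cutoff, skip 1
Root [α=-∞,β=+∞]: v=6
Leaves evaluated: 8 of 9.

8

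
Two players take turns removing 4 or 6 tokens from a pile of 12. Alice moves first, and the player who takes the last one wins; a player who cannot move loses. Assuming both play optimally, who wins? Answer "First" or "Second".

Second

i:   0  1  2  3  4  5  6  7  8  9 10 11 12
     L  L  L  L  W  W  W  W  W  W  L  L  L
Position 12 is L, so the second player wins.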